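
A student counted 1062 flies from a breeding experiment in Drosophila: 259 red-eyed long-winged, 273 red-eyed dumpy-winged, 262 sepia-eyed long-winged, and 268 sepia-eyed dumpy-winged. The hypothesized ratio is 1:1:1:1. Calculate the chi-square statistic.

Under the 1:1:1:1 hypothesis (Σ ratio = 4, N = 1062):
  red-eyed long-winged: 1062 × 1/4 = 265.5
  red-eyed dumpy-winged: 1062 × 1/4 = 265.5
  sepia-eyed long-winged: 1062 × 1/4 = 265.5
  sepia-eyed dumpy-winged: 1062 × 1/4 = 265.5
χ² = Σ (O − E)² / E
  red-eyed long-winged: (259 − 265.5)² / 265.5 = 0.1591
  red-eyed dumpy-winged: (273 − 265.5)² / 265.5 = 0.2119
  sepia-eyed long-winged: (262 − 265.5)² / 265.5 = 0.0461
  sepia-eyed dumpy-winged: (268 − 265.5)² / 265.5 = 0.0235
χ² = 0.1591 + 0.2119 + 0.0461 + 0.0235 = 0.4406 ≈ 0.441

0.441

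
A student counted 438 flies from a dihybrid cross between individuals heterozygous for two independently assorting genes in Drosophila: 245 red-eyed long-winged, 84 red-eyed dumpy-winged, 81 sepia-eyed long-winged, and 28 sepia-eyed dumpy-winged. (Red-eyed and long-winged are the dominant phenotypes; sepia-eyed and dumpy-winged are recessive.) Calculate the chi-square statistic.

0.080

A dihybrid F₂ with independent assortment and complete dominance at both loci gives a 9:3:3:1 phenotypic ratio.
The 9:3:3:1 ratio has 16 parts, so with N = 438 the expected counts are:
  red-eyed long-winged: 438 × 9/16 = 246.375
  red-eyed dumpy-winged: 438 × 3/16 = 82.125
  sepia-eyed long-winged: 438 × 3/16 = 82.125
  sepia-eyed dumpy-winged: 438 × 1/16 = 27.375
χ² = Σ (O − E)² / E
  red-eyed long-winged: (245 − 246.375)² / 246.375 = 0.0077
  red-eyed dumpy-winged: (84 − 82.125)² / 82.125 = 0.0428
  sepia-eyed long-winged: (81 − 82.125)² / 82.125 = 0.0154
  sepia-eyed dumpy-winged: (28 − 27.375)² / 27.375 = 0.0143
χ² = 0.0077 + 0.0428 + 0.0154 + 0.0143 = 0.0802 ≈ 0.080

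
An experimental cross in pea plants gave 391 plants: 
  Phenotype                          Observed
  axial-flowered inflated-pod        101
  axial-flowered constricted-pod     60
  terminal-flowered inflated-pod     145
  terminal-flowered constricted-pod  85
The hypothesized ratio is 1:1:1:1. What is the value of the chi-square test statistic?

The 1:1:1:1 ratio has 4 parts, so with N = 391 the expected counts are:
  axial-flowered inflated-pod: 391 × 1/4 = 97.75
  axial-flowered constricted-pod: 391 × 1/4 = 97.75
  terminal-flowered inflated-pod: 391 × 1/4 = 97.75
  terminal-flowered constricted-pod: 391 × 1/4 = 97.75
χ² = Σ (O − E)² / E
  axial-flowered inflated-pod: (101 − 97.75)² / 97.75 = 0.1081
  axial-flowered constricted-pod: (60 − 97.75)² / 97.75 = 14.5786
  terminal-flowered inflated-pod: (145 − 97.75)² / 97.75 = 22.8395
  terminal-flowered constricted-pod: (85 − 97.75)² / 97.75 = 1.6630
χ² = 0.1081 + 14.5786 + 22.8395 + 1.6630 = 39.1892 ≈ 39.189

39.189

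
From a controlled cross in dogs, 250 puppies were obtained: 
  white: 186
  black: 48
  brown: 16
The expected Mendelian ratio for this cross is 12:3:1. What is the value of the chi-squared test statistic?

Expected counts for N = 250 under a 12:3:1 ratio (total parts = 16):
  white: 250 × 12/16 = 187.5
  black: 250 × 3/16 = 46.875
  brown: 250 × 1/16 = 15.625
χ² = Σ (O − E)² / E
  white: (186 − 187.5)² / 187.5 = 0.0120
  black: (48 − 46.875)² / 46.875 = 0.0270
  brown: (16 − 15.625)² / 15.625 = 0.0090
χ² = 0.0120 + 0.0270 + 0.0090 = 0.048

0.048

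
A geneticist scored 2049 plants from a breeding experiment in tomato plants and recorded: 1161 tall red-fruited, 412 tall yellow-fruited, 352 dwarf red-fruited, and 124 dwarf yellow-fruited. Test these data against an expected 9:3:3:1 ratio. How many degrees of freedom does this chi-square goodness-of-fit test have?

3

A goodness-of-fit test with 4 phenotype classes has df = 4 − 1 = 3.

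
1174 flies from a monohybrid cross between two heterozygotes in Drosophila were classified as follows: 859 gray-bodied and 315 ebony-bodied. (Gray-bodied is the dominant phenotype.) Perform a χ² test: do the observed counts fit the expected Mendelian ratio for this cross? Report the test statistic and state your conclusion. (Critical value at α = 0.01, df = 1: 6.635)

2.100; consistent

For a monohybrid cross between heterozygotes with complete dominance, the expected phenotypic ratio is 3:1.
The 3:1 ratio has 4 parts, so with N = 1174 the expected counts are:
  gray-bodied: 1174 × 3/4 = 880.5
  ebony-bodied: 1174 × 1/4 = 293.5
χ² = Σ (O − E)² / E
  gray-bodied: (859 − 880.5)² / 880.5 = 0.5250
  ebony-bodied: (315 − 293.5)² / 293.5 = 1.5750
χ² = 0.5250 + 1.5750 = 2.100
Degrees of freedom = 2 − 1 = 1; critical value at α = 0.01 is 6.635.
Since 2.100 < 6.635, we fail to reject the null hypothesis — the data are consistent with the 3:1 ratio.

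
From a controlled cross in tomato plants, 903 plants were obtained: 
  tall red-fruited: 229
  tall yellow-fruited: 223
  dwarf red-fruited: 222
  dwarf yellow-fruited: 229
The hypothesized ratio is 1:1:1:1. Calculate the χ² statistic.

Total ratio parts = 4. Expected numbers out of 903:
  tall red-fruited: 903 × 1/4 = 225.75
  tall yellow-fruited: 903 × 1/4 = 225.75
  dwarf red-fruited: 903 × 1/4 = 225.75
  dwarf yellow-fruited: 903 × 1/4 = 225.75
χ² = Σ (O − E)² / E
  tall red-fruited: (229 − 225.75)² / 225.75 = 0.0468
  tall yellow-fruited: (223 − 225.75)² / 225.75 = 0.0335
  dwarf red-fruited: (222 − 225.75)² / 225.75 = 0.0623
  dwarf yellow-fruited: (229 − 225.75)² / 225.75 = 0.0468
χ² = 0.0468 + 0.0335 + 0.0623 + 0.0468 = 0.1894 ≈ 0.189

0.189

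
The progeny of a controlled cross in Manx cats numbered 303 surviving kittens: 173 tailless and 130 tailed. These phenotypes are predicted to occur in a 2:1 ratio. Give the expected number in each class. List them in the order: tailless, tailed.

Under the 2:1 hypothesis (Σ ratio = 3, N = 303):
  tailless: 303 × 2/3 = 202
  tailed: 303 × 1/3 = 101

202, 101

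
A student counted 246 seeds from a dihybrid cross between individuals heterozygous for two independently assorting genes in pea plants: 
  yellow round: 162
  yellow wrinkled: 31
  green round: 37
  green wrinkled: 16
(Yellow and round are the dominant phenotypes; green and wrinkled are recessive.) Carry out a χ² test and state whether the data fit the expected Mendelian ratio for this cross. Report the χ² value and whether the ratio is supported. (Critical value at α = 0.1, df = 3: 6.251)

A dihybrid F₂ with independent assortment and complete dominance at both loci gives a 9:3:3:1 phenotypic ratio.
Total ratio parts = 16. Expected numbers out of 246:
  yellow round: 246 × 9/16 = 138.375
  yellow wrinkled: 246 × 3/16 = 46.125
  green round: 246 × 3/16 = 46.125
  green wrinkled: 246 × 1/16 = 15.375
χ² = Σ (O − E)² / E
  yellow round: (162 − 138.375)² / 138.375 = 4.0335
  yellow wrinkled: (31 − 46.125)² / 46.125 = 4.9597
  green round: (37 − 46.125)² / 46.125 = 1.8052
  green wrinkled: (16 − 15.375)² / 15.375 = 0.0254
χ² = 4.0335 + 4.9597 + 1.8052 + 0.0254 = 10.8238 ≈ 10.824
Degrees of freedom = 4 − 1 = 3; critical value at α = 0.1 is 6.251.
Since 10.824 > 6.251, we reject the null hypothesis — the data do not fit the 9:3:3:1 ratio.

10.824; not consistent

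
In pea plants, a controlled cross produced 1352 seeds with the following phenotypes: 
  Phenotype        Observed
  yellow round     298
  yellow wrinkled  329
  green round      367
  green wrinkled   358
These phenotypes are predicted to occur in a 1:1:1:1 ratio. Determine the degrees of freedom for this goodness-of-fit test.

A goodness-of-fit test with 4 phenotype classes has df = 4 − 1 = 3.

3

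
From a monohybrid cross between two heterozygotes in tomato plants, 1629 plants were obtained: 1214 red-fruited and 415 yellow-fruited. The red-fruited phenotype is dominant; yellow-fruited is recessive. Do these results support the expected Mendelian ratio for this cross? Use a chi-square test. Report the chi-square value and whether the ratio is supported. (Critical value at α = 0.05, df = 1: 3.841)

0.197; consistent

For a monohybrid cross between heterozygotes with complete dominance, the expected phenotypic ratio is 3:1.
The 3:1 ratio has 4 parts, so with N = 1629 the expected counts are:
  red-fruited: 1629 × 3/4 = 1221.75
  yellow-fruited: 1629 × 1/4 = 407.25
χ² = Σ (O − E)² / E
  red-fruited: (1214 − 1221.75)² / 1221.75 = 0.0492
  yellow-fruited: (415 − 407.25)² / 407.25 = 0.1475
χ² = 0.0492 + 0.1475 = 0.1967 ≈ 0.197
Degrees of freedom = 2 − 1 = 1; critical value at α = 0.05 is 3.841.
Since 0.197 < 3.841, we fail to reject the null hypothesis — the data are consistent with the 3:1 ratio.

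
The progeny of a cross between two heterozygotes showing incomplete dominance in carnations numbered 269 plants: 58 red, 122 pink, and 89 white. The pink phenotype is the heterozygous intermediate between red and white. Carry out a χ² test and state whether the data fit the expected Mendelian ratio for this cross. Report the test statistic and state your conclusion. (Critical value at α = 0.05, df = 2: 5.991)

9.468; not consistent

With incomplete dominance, a heterozygote × heterozygote cross gives a 1:2:1 phenotypic ratio.
Total ratio parts = 4. Expected numbers out of 269:
  red: 269 × 1/4 = 67.25
  pink: 269 × 2/4 = 134.5
  white: 269 × 1/4 = 67.25
χ² = Σ (O − E)² / E
  red: (58 − 67.25)² / 67.25 = 1.2723
  pink: (122 − 134.5)² / 134.5 = 1.1617
  white: (89 − 67.25)² / 67.25 = 7.0344
χ² = 1.2723 + 1.1617 + 7.0344 = 9.4684 ≈ 9.468
Degrees of freedom = 3 − 1 = 2; critical value at α = 0.05 is 5.991.
Since 9.468 > 5.991, we reject the null hypothesis — the data do not fit the 1:2:1 ratio.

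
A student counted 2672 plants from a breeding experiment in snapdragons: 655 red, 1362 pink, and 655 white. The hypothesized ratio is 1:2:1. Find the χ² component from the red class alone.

Under the 1:2:1 hypothesis (Σ ratio = 4, N = 2672):
  red: 2672 × 1/4 = 668
  pink: 2672 × 2/4 = 1336
  white: 2672 × 1/4 = 668
Contribution of red: (655 − 668)² / 668 = 0.2530

0.253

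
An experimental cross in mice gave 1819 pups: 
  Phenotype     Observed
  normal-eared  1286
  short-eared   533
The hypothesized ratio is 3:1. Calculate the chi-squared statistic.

Total ratio parts = 4. Expected numbers out of 1819:
  normal-eared: 1819 × 3/4 = 1364.25
  short-eared: 1819 × 1/4 = 454.75
χ² = Σ (O − E)² / E
  normal-eared: (1286 − 1364.25)² / 1364.25 = 4.4882
  short-eared: (533 − 454.75)² / 454.75 = 13.4647
χ² = 4.4882 + 13.4647 = 17.9529 ≈ 17.953

17.953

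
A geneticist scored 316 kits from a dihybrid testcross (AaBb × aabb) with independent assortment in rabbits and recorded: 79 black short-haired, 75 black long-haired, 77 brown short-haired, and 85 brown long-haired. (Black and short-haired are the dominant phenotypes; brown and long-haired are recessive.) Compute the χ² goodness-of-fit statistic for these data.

A dihybrid testcross with independent assortment gives a 1:1:1:1 ratio.
Total ratio parts = 4. Expected numbers out of 316:
  black short-haired: 316 × 1/4 = 79
  black long-haired: 316 × 1/4 = 79
  brown short-haired: 316 × 1/4 = 79
  brown long-haired: 316 × 1/4 = 79
χ² = Σ (O − E)² / E
  black short-haired: (79 − 79)² / 79 = 0.0000
  black long-haired: (75 − 79)² / 79 = 0.2025
  brown short-haired: (77 − 79)² / 79 = 0.0506
  brown long-haired: (85 − 79)² / 79 = 0.4557
χ² = 0.0000 + 0.2025 + 0.0506 + 0.4557 = 0.7088 ≈ 0.709

0.709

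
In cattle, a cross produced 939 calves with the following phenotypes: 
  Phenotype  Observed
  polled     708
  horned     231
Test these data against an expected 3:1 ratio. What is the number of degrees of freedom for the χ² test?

A goodness-of-fit test with 2 phenotype classes has df = 2 − 1 = 1.

1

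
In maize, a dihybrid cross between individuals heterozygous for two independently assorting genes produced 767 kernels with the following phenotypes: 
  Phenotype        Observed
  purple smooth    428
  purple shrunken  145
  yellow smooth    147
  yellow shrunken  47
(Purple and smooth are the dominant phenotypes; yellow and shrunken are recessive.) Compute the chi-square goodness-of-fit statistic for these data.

0.126

A dihybrid F₂ with independent assortment and complete dominance at both loci gives a 9:3:3:1 phenotypic ratio.
Expected counts for N = 767 under a 9:3:3:1 ratio (total parts = 16):
  purple smooth: 767 × 9/16 = 431.4375
  purple shrunken: 767 × 3/16 = 143.8125
  yellow smooth: 767 × 3/16 = 143.8125
  yellow shrunken: 767 × 1/16 = 47.9375
χ² = Σ (O − E)² / E
  purple smooth: (428 − 431.4375)² / 431.4375 = 0.0274
  purple shrunken: (145 − 143.8125)² / 143.8125 = 0.0098
  yellow smooth: (147 − 143.8125)² / 143.8125 = 0.0706
  yellow shrunken: (47 − 47.9375)² / 47.9375 = 0.0183
χ² = 0.0274 + 0.0098 + 0.0706 + 0.0183 = 0.1261 ≈ 0.126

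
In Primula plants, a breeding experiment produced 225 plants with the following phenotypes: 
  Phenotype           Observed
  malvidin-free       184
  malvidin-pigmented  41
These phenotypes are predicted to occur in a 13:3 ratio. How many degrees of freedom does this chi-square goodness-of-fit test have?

1

A goodness-of-fit test with 2 phenotype classes has df = 2 − 1 = 1.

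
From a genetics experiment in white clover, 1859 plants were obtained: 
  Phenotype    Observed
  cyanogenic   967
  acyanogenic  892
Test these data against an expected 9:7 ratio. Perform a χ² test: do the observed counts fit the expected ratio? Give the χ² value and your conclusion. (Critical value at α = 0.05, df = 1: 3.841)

Expected counts for N = 1859 under a 9:7 ratio (total parts = 16):
  cyanogenic: 1859 × 9/16 = 1045.6875
  acyanogenic: 1859 × 7/16 = 813.3125
χ² = Σ (O − E)² / E
  cyanogenic: (967 − 1045.6875)² / 1045.6875 = 5.9212
  acyanogenic: (892 − 813.3125)² / 813.3125 = 7.6130
χ² = 5.9212 + 7.6130 = 13.5342 ≈ 13.534
Degrees of freedom = 2 − 1 = 1; critical value at α = 0.05 is 3.841.
Since 13.534 > 3.841, we reject the null hypothesis — the data do not fit the 9:7 ratio.

13.534; not consistent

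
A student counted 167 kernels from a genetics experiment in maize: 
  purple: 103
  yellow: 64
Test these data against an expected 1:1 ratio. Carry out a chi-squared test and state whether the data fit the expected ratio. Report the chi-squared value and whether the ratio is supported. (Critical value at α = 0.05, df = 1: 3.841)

9.108; not consistent

Under the 1:1 hypothesis (Σ ratio = 2, N = 167):
  purple: 167 × 1/2 = 83.5
  yellow: 167 × 1/2 = 83.5
χ² = Σ (O − E)² / E
  purple: (103 − 83.5)² / 83.5 = 4.5539
  yellow: (64 − 83.5)² / 83.5 = 4.5539
χ² = 4.5539 + 4.5539 = 9.1078 ≈ 9.108
Degrees of freedom = 2 − 1 = 1; critical value at α = 0.05 is 3.841.
Since 9.108 > 3.841, we reject the null hypothesis — the data do not fit the 1:1 ratio.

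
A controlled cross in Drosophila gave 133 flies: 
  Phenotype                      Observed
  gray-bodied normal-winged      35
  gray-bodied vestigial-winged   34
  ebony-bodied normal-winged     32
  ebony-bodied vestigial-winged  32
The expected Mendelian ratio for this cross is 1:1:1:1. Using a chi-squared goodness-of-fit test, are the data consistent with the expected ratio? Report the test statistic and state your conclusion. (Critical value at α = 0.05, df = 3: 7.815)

0.203; consistent

Total ratio parts = 4. Expected numbers out of 133:
  gray-bodied normal-winged: 133 × 1/4 = 33.25
  gray-bodied vestigial-winged: 133 × 1/4 = 33.25
  ebony-bodied normal-winged: 133 × 1/4 = 33.25
  ebony-bodied vestigial-winged: 133 × 1/4 = 33.25
χ² = Σ (O − E)² / E
  gray-bodied normal-winged: (35 − 33.25)² / 33.25 = 0.0921
  gray-bodied vestigial-winged: (34 − 33.25)² / 33.25 = 0.0169
  ebony-bodied normal-winged: (32 − 33.25)² / 33.25 = 0.0470
  ebony-bodied vestigial-winged: (32 − 33.25)² / 33.25 = 0.0470
χ² = 0.0921 + 0.0169 + 0.0470 + 0.0470 = 0.203
Degrees of freedom = 4 − 1 = 3; critical value at α = 0.05 is 7.815.
Since 0.203 < 7.815, we fail to reject the null hypothesis — the data are consistent with the 1:1:1:1 ratio.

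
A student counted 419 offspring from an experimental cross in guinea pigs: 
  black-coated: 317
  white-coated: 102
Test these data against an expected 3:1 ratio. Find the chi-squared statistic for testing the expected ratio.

0.096

The 3:1 ratio has 4 parts, so with N = 419 the expected counts are:
  black-coated: 419 × 3/4 = 314.25
  white-coated: 419 × 1/4 = 104.75
χ² = Σ (O − E)² / E
  black-coated: (317 − 314.25)² / 314.25 = 0.0241
  white-coated: (102 − 104.75)² / 104.75 = 0.0722
χ² = 0.0241 + 0.0722 = 0.0963 ≈ 0.096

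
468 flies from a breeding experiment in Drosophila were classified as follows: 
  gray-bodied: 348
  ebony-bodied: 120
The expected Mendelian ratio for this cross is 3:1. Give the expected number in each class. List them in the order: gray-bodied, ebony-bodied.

351, 117

Under the 3:1 hypothesis (Σ ratio = 4, N = 468):
  gray-bodied: 468 × 3/4 = 351
  ebony-bodied: 468 × 1/4 = 117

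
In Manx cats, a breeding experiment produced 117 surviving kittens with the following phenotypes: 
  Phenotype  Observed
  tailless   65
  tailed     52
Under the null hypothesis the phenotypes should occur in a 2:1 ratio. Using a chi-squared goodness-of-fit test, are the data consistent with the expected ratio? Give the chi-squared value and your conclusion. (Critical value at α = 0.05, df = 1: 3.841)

Under the 2:1 hypothesis (Σ ratio = 3, N = 117):
  tailless: 117 × 2/3 = 78
  tailed: 117 × 1/3 = 39
χ² = Σ (O − E)² / E
  tailless: (65 − 78)² / 78 = 2.1667
  tailed: (52 − 39)² / 39 = 4.3333
χ² = 2.1667 + 4.3333 = 6.500
Degrees of freedom = 2 − 1 = 1; critical value at α = 0.05 is 3.841.
Since 6.500 > 3.841, we reject the null hypothesis — the data do not fit the 2:1 ratio.

6.500; not consistent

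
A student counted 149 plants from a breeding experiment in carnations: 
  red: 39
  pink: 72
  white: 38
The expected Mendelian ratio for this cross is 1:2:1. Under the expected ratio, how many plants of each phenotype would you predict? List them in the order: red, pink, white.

37.25, 74.5, 37.25

Total ratio parts = 4. Expected numbers out of 149:
  red: 149 × 1/4 = 37.25
  pink: 149 × 2/4 = 74.5
  white: 149 × 1/4 = 37.25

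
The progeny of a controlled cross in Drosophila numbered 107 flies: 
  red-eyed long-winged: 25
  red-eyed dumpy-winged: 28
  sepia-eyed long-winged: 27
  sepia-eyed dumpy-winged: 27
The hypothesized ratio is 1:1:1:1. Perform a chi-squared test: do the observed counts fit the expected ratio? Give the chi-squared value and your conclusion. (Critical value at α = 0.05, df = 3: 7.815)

0.178; consistent

The 1:1:1:1 ratio has 4 parts, so with N = 107 the expected counts are:
  red-eyed long-winged: 107 × 1/4 = 26.75
  red-eyed dumpy-winged: 107 × 1/4 = 26.75
  sepia-eyed long-winged: 107 × 1/4 = 26.75
  sepia-eyed dumpy-winged: 107 × 1/4 = 26.75
χ² = Σ (O − E)² / E
  red-eyed long-winged: (25 − 26.75)² / 26.75 = 0.1145
  red-eyed dumpy-winged: (28 − 26.75)² / 26.75 = 0.0584
  sepia-eyed long-winged: (27 − 26.75)² / 26.75 = 0.0023
  sepia-eyed dumpy-winged: (27 − 26.75)² / 26.75 = 0.0023
χ² = 0.1145 + 0.0584 + 0.0023 + 0.0023 = 0.1775 ≈ 0.178
Degrees of freedom = 4 − 1 = 3; critical value at α = 0.05 is 7.815.
Since 0.178 < 7.815, we fail to reject the null hypothesis — the data are consistent with the 1:1:1:1 ratio.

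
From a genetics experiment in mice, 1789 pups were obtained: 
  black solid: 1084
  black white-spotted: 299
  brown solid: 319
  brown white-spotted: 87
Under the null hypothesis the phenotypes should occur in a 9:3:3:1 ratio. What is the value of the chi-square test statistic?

16.267

Expected counts for N = 1789 under a 9:3:3:1 ratio (total parts = 16):
  black solid: 1789 × 9/16 = 1006.3125
  black white-spotted: 1789 × 3/16 = 335.4375
  brown solid: 1789 × 3/16 = 335.4375
  brown white-spotted: 1789 × 1/16 = 111.8125
χ² = Σ (O − E)² / E
  black solid: (1084 − 1006.3125)² / 1006.3125 = 5.9975
  black white-spotted: (299 − 335.4375)² / 335.4375 = 3.9581
  brown solid: (319 − 335.4375)² / 335.4375 = 0.8055
  brown white-spotted: (87 − 111.8125)² / 111.8125 = 5.5062
χ² = 5.9975 + 3.9581 + 0.8055 + 5.5062 = 16.2673 ≈ 16.267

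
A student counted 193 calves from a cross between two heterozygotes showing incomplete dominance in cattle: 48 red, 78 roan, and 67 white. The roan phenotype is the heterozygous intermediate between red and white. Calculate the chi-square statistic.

10.834

With incomplete dominance, a heterozygote × heterozygote cross gives a 1:2:1 phenotypic ratio.
Expected counts for N = 193 under a 1:2:1 ratio (total parts = 4):
  red: 193 × 1/4 = 48.25
  roan: 193 × 2/4 = 96.5
  white: 193 × 1/4 = 48.25
χ² = Σ (O − E)² / E
  red: (48 − 48.25)² / 48.25 = 0.0013
  roan: (78 − 96.5)² / 96.5 = 3.5466
  white: (67 − 48.25)² / 48.25 = 7.2863
χ² = 0.0013 + 3.5466 + 7.2863 = 10.8342 ≈ 10.834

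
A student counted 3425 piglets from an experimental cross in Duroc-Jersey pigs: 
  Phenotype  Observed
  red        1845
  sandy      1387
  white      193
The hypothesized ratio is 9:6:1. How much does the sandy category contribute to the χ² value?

The 9:6:1 ratio has 16 parts, so with N = 3425 the expected counts are:
  red: 3425 × 9/16 = 1926.5625
  sandy: 3425 × 6/16 = 1284.375
  white: 3425 × 1/16 = 214.0625
Contribution of sandy: (1387 − 1284.375)² / 1284.375 = 8.2000

8.200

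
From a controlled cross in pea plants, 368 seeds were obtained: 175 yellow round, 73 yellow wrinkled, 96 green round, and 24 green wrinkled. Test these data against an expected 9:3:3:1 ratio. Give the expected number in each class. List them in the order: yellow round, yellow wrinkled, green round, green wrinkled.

The 9:3:3:1 ratio has 16 parts, so with N = 368 the expected counts are:
  yellow round: 368 × 9/16 = 207
  yellow wrinkled: 368 × 3/16 = 69
  green round: 368 × 3/16 = 69
  green wrinkled: 368 × 1/16 = 23

207, 69, 69, 23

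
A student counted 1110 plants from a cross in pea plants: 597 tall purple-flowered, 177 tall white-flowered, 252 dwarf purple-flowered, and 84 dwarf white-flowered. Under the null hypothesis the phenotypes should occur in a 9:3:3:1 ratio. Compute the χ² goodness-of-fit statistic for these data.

18.187

Total ratio parts = 16. Expected numbers out of 1110:
  tall purple-flowered: 1110 × 9/16 = 624.375
  tall white-flowered: 1110 × 3/16 = 208.125
  dwarf purple-flowered: 1110 × 3/16 = 208.125
  dwarf white-flowered: 1110 × 1/16 = 69.375
χ² = Σ (O − E)² / E
  tall purple-flowered: (597 − 624.375)² / 624.375 = 1.2002
  tall white-flowered: (177 − 208.125)² / 208.125 = 4.6547
  dwarf purple-flowered: (252 − 208.125)² / 208.125 = 9.2493
  dwarf white-flowered: (84 − 69.375)² / 69.375 = 3.0831
χ² = 1.2002 + 4.6547 + 9.2493 + 3.0831 = 18.1873 ≈ 18.187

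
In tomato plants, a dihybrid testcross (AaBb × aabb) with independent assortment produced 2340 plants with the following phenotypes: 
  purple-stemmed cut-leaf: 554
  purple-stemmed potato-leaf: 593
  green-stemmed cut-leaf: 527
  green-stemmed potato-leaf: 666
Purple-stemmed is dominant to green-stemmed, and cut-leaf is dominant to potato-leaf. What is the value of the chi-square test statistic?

A dihybrid testcross with independent assortment gives a 1:1:1:1 ratio.
Under the 1:1:1:1 hypothesis (Σ ratio = 4, N = 2340):
  purple-stemmed cut-leaf: 2340 × 1/4 = 585
  purple-stemmed potato-leaf: 2340 × 1/4 = 585
  green-stemmed cut-leaf: 2340 × 1/4 = 585
  green-stemmed potato-leaf: 2340 × 1/4 = 585
χ² = Σ (O − E)² / E
  purple-stemmed cut-leaf: (554 − 585)² / 585 = 1.6427
  purple-stemmed potato-leaf: (593 − 585)² / 585 = 0.1094
  green-stemmed cut-leaf: (527 − 585)² / 585 = 5.7504
  green-stemmed potato-leaf: (666 − 585)² / 585 = 11.2154
χ² = 1.6427 + 0.1094 + 5.7504 + 11.2154 = 18.7179 ≈ 18.718

18.718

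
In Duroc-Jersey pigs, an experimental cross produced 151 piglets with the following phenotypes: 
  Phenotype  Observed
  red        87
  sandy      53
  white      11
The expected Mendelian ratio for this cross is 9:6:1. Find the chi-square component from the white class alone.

Expected counts for N = 151 under a 9:6:1 ratio (total parts = 16):
  red: 151 × 9/16 = 84.9375
  sandy: 151 × 6/16 = 56.625
  white: 151 × 1/16 = 9.4375
Contribution of white: (11 − 9.4375)² / 9.4375 = 0.2587

0.259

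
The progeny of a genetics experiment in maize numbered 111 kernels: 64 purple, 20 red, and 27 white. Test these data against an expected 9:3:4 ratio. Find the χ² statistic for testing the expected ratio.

Under the 9:3:4 hypothesis (Σ ratio = 16, N = 111):
  purple: 111 × 9/16 = 62.4375
  red: 111 × 3/16 = 20.8125
  white: 111 × 4/16 = 27.75
χ² = Σ (O − E)² / E
  purple: (64 − 62.4375)² / 62.4375 = 0.0391
  red: (20 − 20.8125)² / 20.8125 = 0.0317
  white: (27 − 27.75)² / 27.75 = 0.0203
χ² = 0.0391 + 0.0317 + 0.0203 = 0.0911 ≈ 0.091

0.091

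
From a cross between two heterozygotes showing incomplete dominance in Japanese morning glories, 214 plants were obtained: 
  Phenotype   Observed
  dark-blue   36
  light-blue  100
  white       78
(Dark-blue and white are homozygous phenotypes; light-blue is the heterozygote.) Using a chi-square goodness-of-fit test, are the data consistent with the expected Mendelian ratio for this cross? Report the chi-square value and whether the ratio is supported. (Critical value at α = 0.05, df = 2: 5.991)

17.402; not consistent

With incomplete dominance, a heterozygote × heterozygote cross gives a 1:2:1 phenotypic ratio.
Total ratio parts = 4. Expected numbers out of 214:
  dark-blue: 214 × 1/4 = 53.5
  light-blue: 214 × 2/4 = 107
  white: 214 × 1/4 = 53.5
χ² = Σ (O − E)² / E
  dark-blue: (36 − 53.5)² / 53.5 = 5.7243
  light-blue: (100 − 107)² / 107 = 0.4579
  white: (78 − 53.5)² / 53.5 = 11.2196
χ² = 5.7243 + 0.4579 + 11.2196 = 17.4018 ≈ 17.402
Degrees of freedom = 3 − 1 = 2; critical value at α = 0.05 is 5.991.
Since 17.402 > 5.991, we reject the null hypothesis — the data do not fit the 1:2:1 ratio.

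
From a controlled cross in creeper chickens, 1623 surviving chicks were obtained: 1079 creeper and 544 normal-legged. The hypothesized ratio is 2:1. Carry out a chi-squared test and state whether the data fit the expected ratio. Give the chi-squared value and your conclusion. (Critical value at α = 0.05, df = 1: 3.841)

0.025; consistent

Expected counts for N = 1623 under a 2:1 ratio (total parts = 3):
  creeper: 1623 × 2/3 = 1082
  normal-legged: 1623 × 1/3 = 541
χ² = Σ (O − E)² / E
  creeper: (1079 − 1082)² / 1082 = 0.0083
  normal-legged: (544 − 541)² / 541 = 0.0166
χ² = 0.0083 + 0.0166 = 0.0249 ≈ 0.025
Degrees of freedom = 2 − 1 = 1; critical value at α = 0.05 is 3.841.
Since 0.025 < 3.841, we fail to reject the null hypothesis — the data are consistent with the 2:1 ratio.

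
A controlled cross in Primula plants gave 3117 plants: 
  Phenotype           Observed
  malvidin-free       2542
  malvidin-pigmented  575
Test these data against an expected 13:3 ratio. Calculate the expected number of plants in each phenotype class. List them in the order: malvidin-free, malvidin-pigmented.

Total ratio parts = 16. Expected numbers out of 3117:
  malvidin-free: 3117 × 13/16 = 2532.5625
  malvidin-pigmented: 3117 × 3/16 = 584.4375

2532.5625, 584.4375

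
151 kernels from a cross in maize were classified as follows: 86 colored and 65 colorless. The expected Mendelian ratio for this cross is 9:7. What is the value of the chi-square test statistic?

0.030

Under the 9:7 hypothesis (Σ ratio = 16, N = 151):
  colored: 151 × 9/16 = 84.9375
  colorless: 151 × 7/16 = 66.0625
χ² = Σ (O − E)² / E
  colored: (86 − 84.9375)² / 84.9375 = 0.0133
  colorless: (65 − 66.0625)² / 66.0625 = 0.0171
χ² = 0.0133 + 0.0171 = 0.0304 ≈ 0.030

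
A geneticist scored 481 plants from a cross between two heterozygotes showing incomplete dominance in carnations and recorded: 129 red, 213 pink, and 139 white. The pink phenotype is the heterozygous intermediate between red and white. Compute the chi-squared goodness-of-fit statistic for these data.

With incomplete dominance, a heterozygote × heterozygote cross gives a 1:2:1 phenotypic ratio.
Expected counts for N = 481 under a 1:2:1 ratio (total parts = 4):
  red: 481 × 1/4 = 120.25
  pink: 481 × 2/4 = 240.5
  white: 481 × 1/4 = 120.25
χ² = Σ (O − E)² / E
  red: (129 − 120.25)² / 120.25 = 0.6367
  pink: (213 − 240.5)² / 240.5 = 3.1445
  white: (139 − 120.25)² / 120.25 = 2.9236
χ² = 0.6367 + 3.1445 + 2.9236 = 6.7048 ≈ 6.705

6.705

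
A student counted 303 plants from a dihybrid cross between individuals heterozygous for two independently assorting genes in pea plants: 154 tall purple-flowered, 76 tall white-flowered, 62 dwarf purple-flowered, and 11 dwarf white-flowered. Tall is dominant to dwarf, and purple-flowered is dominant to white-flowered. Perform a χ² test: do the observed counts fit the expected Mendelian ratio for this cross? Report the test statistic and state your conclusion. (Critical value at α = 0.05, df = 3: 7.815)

11.866; not consistent

A dihybrid F₂ with independent assortment and complete dominance at both loci gives a 9:3:3:1 phenotypic ratio.
Total ratio parts = 16. Expected numbers out of 303:
  tall purple-flowered: 303 × 9/16 = 170.4375
  tall white-flowered: 303 × 3/16 = 56.8125
  dwarf purple-flowered: 303 × 3/16 = 56.8125
  dwarf white-flowered: 303 × 1/16 = 18.9375
χ² = Σ (O − E)² / E
  tall purple-flowered: (154 − 170.4375)² / 170.4375 = 1.5853
  tall white-flowered: (76 − 56.8125)² / 56.8125 = 6.4803
  dwarf purple-flowered: (62 − 56.8125)² / 56.8125 = 0.4737
  dwarf white-flowered: (11 − 18.9375)² / 18.9375 = 3.3269
χ² = 1.5853 + 6.4803 + 0.4737 + 3.3269 = 11.8662 ≈ 11.866
Degrees of freedom = 4 − 1 = 3; critical value at α = 0.05 is 7.815.
Since 11.866 > 7.815, we reject the null hypothesis — the data do not fit the 9:3:3:1 ratio.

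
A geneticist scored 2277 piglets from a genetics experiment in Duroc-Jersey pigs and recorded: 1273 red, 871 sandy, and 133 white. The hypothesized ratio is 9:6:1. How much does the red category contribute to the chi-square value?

Under the 9:6:1 hypothesis (Σ ratio = 16, N = 2277):
  red: 2277 × 9/16 = 1280.8125
  sandy: 2277 × 6/16 = 853.875
  white: 2277 × 1/16 = 142.3125
Contribution of red: (1273 − 1280.8125)² / 1280.8125 = 0.0477

0.048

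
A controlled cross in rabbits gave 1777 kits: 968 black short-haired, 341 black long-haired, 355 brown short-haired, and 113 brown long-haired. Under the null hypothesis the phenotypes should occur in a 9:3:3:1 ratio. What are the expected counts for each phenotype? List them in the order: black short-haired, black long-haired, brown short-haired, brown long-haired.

999.5625, 333.1875, 333.1875, 111.0625

Under the 9:3:3:1 hypothesis (Σ ratio = 16, N = 1777):
  black short-haired: 1777 × 9/16 = 999.5625
  black long-haired: 1777 × 3/16 = 333.1875
  brown short-haired: 1777 × 3/16 = 333.1875
  brown long-haired: 1777 × 1/16 = 111.0625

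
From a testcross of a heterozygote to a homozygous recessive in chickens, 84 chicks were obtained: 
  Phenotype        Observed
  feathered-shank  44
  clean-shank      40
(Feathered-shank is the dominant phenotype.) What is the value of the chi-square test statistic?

A testcross of a heterozygote (Aa × aa) gives a 1:1 phenotypic ratio.
The 1:1 ratio has 2 parts, so with N = 84 the expected counts are:
  feathered-shank: 84 × 1/2 = 42
  clean-shank: 84 × 1/2 = 42
χ² = Σ (O − E)² / E
  feathered-shank: (44 − 42)² / 42 = 0.0952
  clean-shank: (40 − 42)² / 42 = 0.0952
χ² = 0.0952 + 0.0952 = 0.1904 ≈ 0.190

0.190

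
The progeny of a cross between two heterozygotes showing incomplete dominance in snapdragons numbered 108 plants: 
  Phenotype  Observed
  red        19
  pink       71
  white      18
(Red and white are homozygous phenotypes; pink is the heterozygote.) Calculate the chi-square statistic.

With incomplete dominance, a heterozygote × heterozygote cross gives a 1:2:1 phenotypic ratio.
The 1:2:1 ratio has 4 parts, so with N = 108 the expected counts are:
  red: 108 × 1/4 = 27
  pink: 108 × 2/4 = 54
  white: 108 × 1/4 = 27
χ² = Σ (O − E)² / E
  red: (19 − 27)² / 27 = 2.3704
  pink: (71 − 54)² / 54 = 5.3519
  white: (18 − 27)² / 27 = 3.0000
χ² = 2.3704 + 5.3519 + 3.0000 = 10.7223 ≈ 10.722

10.722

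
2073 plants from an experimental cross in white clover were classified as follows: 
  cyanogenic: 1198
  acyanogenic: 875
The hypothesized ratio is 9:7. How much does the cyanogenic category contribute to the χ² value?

0.875

Expected counts for N = 2073 under a 9:7 ratio (total parts = 16):
  cyanogenic: 2073 × 9/16 = 1166.0625
  acyanogenic: 2073 × 7/16 = 906.9375
Contribution of cyanogenic: (1198 − 1166.0625)² / 1166.0625 = 0.8747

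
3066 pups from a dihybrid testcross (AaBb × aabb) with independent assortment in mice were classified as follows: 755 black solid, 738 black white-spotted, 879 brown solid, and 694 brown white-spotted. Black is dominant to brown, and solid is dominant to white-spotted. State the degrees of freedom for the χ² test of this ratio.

A dihybrid testcross with independent assortment gives a 1:1:1:1 ratio.
A goodness-of-fit test with 4 phenotype classes has df = 4 − 1 = 3.

3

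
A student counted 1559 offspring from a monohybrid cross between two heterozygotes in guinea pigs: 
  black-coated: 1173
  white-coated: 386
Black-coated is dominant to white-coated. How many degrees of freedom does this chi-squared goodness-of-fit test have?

1

For a monohybrid cross between heterozygotes with complete dominance, the expected phenotypic ratio is 3:1.
A goodness-of-fit test with 2 phenotype classes has df = 2 − 1 = 1.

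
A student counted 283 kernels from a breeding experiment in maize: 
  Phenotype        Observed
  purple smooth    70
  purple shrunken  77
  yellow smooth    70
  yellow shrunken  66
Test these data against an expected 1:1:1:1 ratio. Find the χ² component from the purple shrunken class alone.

Under the 1:1:1:1 hypothesis (Σ ratio = 4, N = 283):
  purple smooth: 283 × 1/4 = 70.75
  purple shrunken: 283 × 1/4 = 70.75
  yellow smooth: 283 × 1/4 = 70.75
  yellow shrunken: 283 × 1/4 = 70.75
Contribution of purple shrunken: (77 − 70.75)² / 70.75 = 0.5521

0.552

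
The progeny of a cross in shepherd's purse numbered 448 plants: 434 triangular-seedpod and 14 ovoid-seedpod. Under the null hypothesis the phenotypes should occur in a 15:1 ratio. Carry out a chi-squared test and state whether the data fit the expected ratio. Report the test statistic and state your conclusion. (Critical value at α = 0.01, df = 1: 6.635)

Total ratio parts = 16. Expected numbers out of 448:
  triangular-seedpod: 448 × 15/16 = 420
  ovoid-seedpod: 448 × 1/16 = 28
χ² = Σ (O − E)² / E
  triangular-seedpod: (434 − 420)² / 420 = 0.4667
  ovoid-seedpod: (14 − 28)² / 28 = 7.0000
χ² = 0.4667 + 7.0000 = 7.4667 ≈ 7.467
Degrees of freedom = 2 − 1 = 1; critical value at α = 0.01 is 6.635.
Since 7.467 > 6.635, we reject the null hypothesis — the data do not fit the 15:1 ratio.

7.467; not consistent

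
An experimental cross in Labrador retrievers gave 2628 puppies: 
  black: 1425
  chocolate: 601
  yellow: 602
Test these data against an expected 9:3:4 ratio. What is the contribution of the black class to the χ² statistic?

Expected counts for N = 2628 under a 9:3:4 ratio (total parts = 16):
  black: 2628 × 9/16 = 1478.25
  chocolate: 2628 × 3/16 = 492.75
  yellow: 2628 × 4/16 = 657
Contribution of black: (1425 − 1478.25)² / 1478.25 = 1.9182

1.918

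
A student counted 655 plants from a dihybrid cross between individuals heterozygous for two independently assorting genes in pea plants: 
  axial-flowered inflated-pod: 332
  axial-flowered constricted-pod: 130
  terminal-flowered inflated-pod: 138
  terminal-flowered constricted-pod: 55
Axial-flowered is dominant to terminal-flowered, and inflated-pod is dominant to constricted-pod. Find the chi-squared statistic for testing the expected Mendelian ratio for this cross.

10.733

A dihybrid F₂ with independent assortment and complete dominance at both loci gives a 9:3:3:1 phenotypic ratio.
The 9:3:3:1 ratio has 16 parts, so with N = 655 the expected counts are:
  axial-flowered inflated-pod: 655 × 9/16 = 368.4375
  axial-flowered constricted-pod: 655 × 3/16 = 122.8125
  terminal-flowered inflated-pod: 655 × 3/16 = 122.8125
  terminal-flowered constricted-pod: 655 × 1/16 = 40.9375
χ² = Σ (O − E)² / E
  axial-flowered inflated-pod: (332 − 368.4375)² / 368.4375 = 3.6036
  axial-flowered constricted-pod: (130 − 122.8125)² / 122.8125 = 0.4206
  terminal-flowered inflated-pod: (138 − 122.8125)² / 122.8125 = 1.8781
  terminal-flowered constricted-pod: (55 − 40.9375)² / 40.9375 = 4.8306
χ² = 3.6036 + 0.4206 + 1.8781 + 4.8306 = 10.7329 ≈ 10.733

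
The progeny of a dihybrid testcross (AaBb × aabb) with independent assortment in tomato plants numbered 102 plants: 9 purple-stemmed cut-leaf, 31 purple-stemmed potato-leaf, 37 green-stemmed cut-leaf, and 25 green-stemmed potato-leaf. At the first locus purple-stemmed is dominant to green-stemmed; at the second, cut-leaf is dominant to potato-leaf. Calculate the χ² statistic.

A dihybrid testcross with independent assortment gives a 1:1:1:1 ratio.
The 1:1:1:1 ratio has 4 parts, so with N = 102 the expected counts are:
  purple-stemmed cut-leaf: 102 × 1/4 = 25.5
  purple-stemmed potato-leaf: 102 × 1/4 = 25.5
  green-stemmed cut-leaf: 102 × 1/4 = 25.5
  green-stemmed potato-leaf: 102 × 1/4 = 25.5
χ² = Σ (O − E)² / E
  purple-stemmed cut-leaf: (9 − 25.5)² / 25.5 = 10.6765
  purple-stemmed potato-leaf: (31 − 25.5)² / 25.5 = 1.1863
  green-stemmed cut-leaf: (37 − 25.5)² / 25.5 = 5.1863
  green-stemmed potato-leaf: (25 − 25.5)² / 25.5 = 0.0098
χ² = 10.6765 + 1.1863 + 5.1863 + 0.0098 = 17.0589 ≈ 17.059

17.059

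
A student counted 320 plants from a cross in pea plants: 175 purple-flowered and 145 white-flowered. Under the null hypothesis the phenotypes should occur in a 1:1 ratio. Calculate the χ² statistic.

Expected counts for N = 320 under a 1:1 ratio (total parts = 2):
  purple-flowered: 320 × 1/2 = 160
  white-flowered: 320 × 1/2 = 160
χ² = Σ (O − E)² / E
  purple-flowered: (175 − 160)² / 160 = 1.4062
  white-flowered: (145 − 160)² / 160 = 1.4062
χ² = 1.4062 + 1.4062 = 2.8124 ≈ 2.812

2.812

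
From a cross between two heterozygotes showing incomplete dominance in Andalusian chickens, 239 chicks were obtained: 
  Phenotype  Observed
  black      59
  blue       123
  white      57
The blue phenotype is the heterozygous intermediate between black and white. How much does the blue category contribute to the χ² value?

0.103

With incomplete dominance, a heterozygote × heterozygote cross gives a 1:2:1 phenotypic ratio.
Under the 1:2:1 hypothesis (Σ ratio = 4, N = 239):
  black: 239 × 1/4 = 59.75
  blue: 239 × 2/4 = 119.5
  white: 239 × 1/4 = 59.75
Contribution of blue: (123 − 119.5)² / 119.5 = 0.1025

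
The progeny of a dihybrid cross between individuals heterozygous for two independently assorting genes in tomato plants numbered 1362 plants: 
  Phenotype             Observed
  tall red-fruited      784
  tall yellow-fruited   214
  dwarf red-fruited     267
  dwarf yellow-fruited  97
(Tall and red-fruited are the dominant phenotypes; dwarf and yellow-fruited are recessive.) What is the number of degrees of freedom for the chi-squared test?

A dihybrid F₂ with independent assortment and complete dominance at both loci gives a 9:3:3:1 phenotypic ratio.
A goodness-of-fit test with 4 phenotype classes has df = 4 − 1 = 3.

3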